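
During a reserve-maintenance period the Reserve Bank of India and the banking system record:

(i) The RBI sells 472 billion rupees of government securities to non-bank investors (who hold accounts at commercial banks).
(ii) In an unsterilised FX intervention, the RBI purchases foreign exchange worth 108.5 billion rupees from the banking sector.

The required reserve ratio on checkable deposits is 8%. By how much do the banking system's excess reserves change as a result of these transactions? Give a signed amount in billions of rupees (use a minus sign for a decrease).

Asset sale (to non-banks) 472 billion rupees: reserves −472B, deposits −472B.
FX purchase 108.5 billion rupees: reserves +108.5B, deposits 0.
Totals: Δreserves = −363.5B, Δdeposits = −472B.
Δrequired reserves = 8% × −472B = −37.76B.
Δexcess reserves = Δreserves − Δrequired = −363.5B − (−37.76B) = -325.74 billion.

-325.74 billion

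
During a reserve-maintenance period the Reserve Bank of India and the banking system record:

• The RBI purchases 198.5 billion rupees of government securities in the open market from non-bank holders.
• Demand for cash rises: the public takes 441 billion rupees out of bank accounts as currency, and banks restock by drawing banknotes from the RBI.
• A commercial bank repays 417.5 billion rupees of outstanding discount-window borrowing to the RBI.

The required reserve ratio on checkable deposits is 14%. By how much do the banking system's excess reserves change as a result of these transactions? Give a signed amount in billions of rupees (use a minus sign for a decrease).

Asset purchase (from non-banks) 198.5 billion rupees: reserves +198.5B, deposits +198.5B.
Currency withdrawal 441 billion rupees: reserves −441B, deposits −441B.
Discount-window repayment 417.5 billion rupees: reserves −417.5B, deposits 0.
Totals: Δreserves = −660B, Δdeposits = −242.5B.
Δrequired reserves = 14% × −242.5B = −33.95B.
Δexcess reserves = Δreserves − Δrequired = −660B − (−33.95B) = -626.05 billion.

-626.05 billion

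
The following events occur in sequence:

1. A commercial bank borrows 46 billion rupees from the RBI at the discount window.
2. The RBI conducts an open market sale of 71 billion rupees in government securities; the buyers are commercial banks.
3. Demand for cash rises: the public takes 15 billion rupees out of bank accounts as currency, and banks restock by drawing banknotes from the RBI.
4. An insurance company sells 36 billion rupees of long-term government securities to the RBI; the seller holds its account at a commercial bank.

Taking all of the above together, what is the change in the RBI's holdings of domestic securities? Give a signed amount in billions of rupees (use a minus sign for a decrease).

Discount-window loan 46 billion rupees: the RBI's securities portfolio is untouched → 0.
OMO sale (to banks) 71 billion rupees: securities removed from the RBI's portfolio → −71B.
Currency withdrawal 15 billion rupees: the RBI's securities portfolio is untouched → 0.
Asset purchase (from non-banks) 36 billion rupees: securities added to the RBI's portfolio → +36B.
Net: 0 − 71 + 0 + 36 = -35 billion.

-35 billion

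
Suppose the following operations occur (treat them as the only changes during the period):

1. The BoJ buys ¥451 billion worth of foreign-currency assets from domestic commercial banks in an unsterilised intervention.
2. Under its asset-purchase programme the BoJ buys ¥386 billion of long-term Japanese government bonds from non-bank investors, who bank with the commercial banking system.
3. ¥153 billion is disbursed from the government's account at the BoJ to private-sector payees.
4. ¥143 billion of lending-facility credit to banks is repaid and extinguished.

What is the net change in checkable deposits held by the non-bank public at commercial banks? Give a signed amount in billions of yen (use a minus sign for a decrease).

+¥539 billion

FX purchase ¥451 billion: the counterparty is a bank, so public deposits are unchanged → 0.
Asset purchase (from non-banks) ¥386 billion: non-bank counterparties' bank balances rise → +¥386B.
Government spending ¥153 billion: non-bank counterparties' bank balances rise → +¥153B.
Discount-window repayment ¥143 billion: the counterparty is a bank, so public deposits are unchanged → 0.
Net: 0 + 386 + 153 + 0 = +¥539 billion.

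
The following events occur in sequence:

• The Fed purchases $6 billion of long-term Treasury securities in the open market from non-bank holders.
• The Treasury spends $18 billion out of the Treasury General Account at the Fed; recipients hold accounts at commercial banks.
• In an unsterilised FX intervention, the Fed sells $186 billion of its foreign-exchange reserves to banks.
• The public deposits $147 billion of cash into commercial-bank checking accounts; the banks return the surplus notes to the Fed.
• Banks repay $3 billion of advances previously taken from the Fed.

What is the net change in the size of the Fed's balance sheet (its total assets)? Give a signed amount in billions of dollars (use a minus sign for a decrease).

-$183 billion

Asset purchase (from non-banks) $6 billion: a Fed asset is acquired → +$6B.
Government spending $18 billion: only the composition of liabilities changes → 0.
FX sale $186 billion: a Fed asset is shed → −$186B.
Currency deposit $147 billion: only the composition of liabilities changes → 0.
Discount-window repayment $3 billion: a Fed asset is shed → −$3B.
Net: 6 + 0 − 186 + 0 − 3 = -$183 billion.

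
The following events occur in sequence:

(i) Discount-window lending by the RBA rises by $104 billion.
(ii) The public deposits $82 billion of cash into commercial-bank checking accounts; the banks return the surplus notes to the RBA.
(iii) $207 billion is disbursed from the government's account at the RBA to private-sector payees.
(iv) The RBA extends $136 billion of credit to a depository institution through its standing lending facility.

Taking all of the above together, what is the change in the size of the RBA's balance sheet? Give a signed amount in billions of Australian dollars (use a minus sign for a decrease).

+$240 billion

RBA balance sheet:
  Assets:      Loans to banks +$240B
  Liabilities: Bank reserves +$529B, Currency in circulation −$82B, Government deposits −$207B
Change in total RBA assets = +$240 billion.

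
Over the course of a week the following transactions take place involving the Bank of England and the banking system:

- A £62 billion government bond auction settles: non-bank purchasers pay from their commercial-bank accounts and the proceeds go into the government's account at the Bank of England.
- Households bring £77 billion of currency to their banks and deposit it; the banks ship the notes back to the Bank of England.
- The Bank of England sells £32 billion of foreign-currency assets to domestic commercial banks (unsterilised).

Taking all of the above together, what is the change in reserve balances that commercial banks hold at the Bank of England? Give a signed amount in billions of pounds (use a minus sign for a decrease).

-£17 billion

Government account inflow £62 billion: funds move from bank reserves into the government account → −£62B.
Currency deposit £77 billion: returned notes are swapped for reserve credit → +£77B.
FX sale £32 billion: the buying banks pay out of their reserve balances → −£32B.
Net: −62 + 77 − 32 = -£17 billion.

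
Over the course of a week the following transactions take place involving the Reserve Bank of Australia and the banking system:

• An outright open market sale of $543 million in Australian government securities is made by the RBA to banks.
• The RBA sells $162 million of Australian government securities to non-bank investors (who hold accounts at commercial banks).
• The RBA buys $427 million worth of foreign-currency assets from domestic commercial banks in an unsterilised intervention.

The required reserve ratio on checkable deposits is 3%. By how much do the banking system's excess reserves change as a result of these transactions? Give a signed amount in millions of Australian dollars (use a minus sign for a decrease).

-$273.14 million

OMO sale (to banks) $543 million: reserves −$543M, deposits 0.
Asset sale (to non-banks) $162 million: reserves −$162M, deposits −$162M.
FX purchase $427 million: reserves +$427M, deposits 0.
Totals: Δreserves = −$278M, Δdeposits = −$162M.
Δrequired reserves = 3% × −$162M = −$4.86M.
Δexcess reserves = Δreserves − Δrequired = −$278M − (−$4.86M) = -$273.14 million.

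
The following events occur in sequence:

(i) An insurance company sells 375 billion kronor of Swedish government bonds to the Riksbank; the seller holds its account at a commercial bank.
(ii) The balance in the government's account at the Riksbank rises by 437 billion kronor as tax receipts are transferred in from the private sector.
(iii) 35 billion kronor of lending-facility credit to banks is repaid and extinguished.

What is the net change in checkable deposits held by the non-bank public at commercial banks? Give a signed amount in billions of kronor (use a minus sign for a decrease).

-62 billion

Asset purchase (from non-banks) 375 billion kronor: non-bank counterparties' bank balances rise → +375B.
Government account inflow 437 billion kronor: non-bank counterparties' bank balances fall → −437B.
Discount-window repayment 35 billion kronor: the counterparty is a bank, so public deposits are unchanged → 0.
Net: 375 − 437 + 0 = -62 billion.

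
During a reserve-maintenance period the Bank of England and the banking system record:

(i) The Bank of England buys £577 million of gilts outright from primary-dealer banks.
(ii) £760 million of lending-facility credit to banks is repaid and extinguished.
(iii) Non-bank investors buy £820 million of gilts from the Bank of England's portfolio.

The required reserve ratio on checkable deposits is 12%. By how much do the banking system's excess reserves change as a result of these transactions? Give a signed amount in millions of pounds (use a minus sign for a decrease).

-£904.6 million

OMO purchase (from banks) £577 million: reserves +£577M, deposits 0.
Discount-window repayment £760 million: reserves −£760M, deposits 0.
Asset sale (to non-banks) £820 million: reserves −£820M, deposits −£820M.
Totals: Δreserves = −£1003M, Δdeposits = −£820M.
Δrequired reserves = 12% × −£820M = −£98.4M.
Δexcess reserves = Δreserves − Δrequired = −£1003M − (−£98.4M) = -£904.6 million.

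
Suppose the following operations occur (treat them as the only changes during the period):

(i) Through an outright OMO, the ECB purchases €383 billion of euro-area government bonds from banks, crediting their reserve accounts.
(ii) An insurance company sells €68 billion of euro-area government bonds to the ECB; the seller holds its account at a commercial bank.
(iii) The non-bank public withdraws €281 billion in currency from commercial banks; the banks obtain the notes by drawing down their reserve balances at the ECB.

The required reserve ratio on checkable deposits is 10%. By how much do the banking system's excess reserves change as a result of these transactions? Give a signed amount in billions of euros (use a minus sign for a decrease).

+€191.3 billion

OMO purchase (from banks) €383 billion: reserves +€383B, deposits 0.
Asset purchase (from non-banks) €68 billion: reserves +€68B, deposits +€68B.
Currency withdrawal €281 billion: reserves −€281B, deposits −€281B.
Totals: Δreserves = +€170B, Δdeposits = −€213B.
Δrequired reserves = 10% × −€213B = −€21.3B.
Δexcess reserves = Δreserves − Δrequired = +€170B − (−€21.3B) = +€191.3 billion.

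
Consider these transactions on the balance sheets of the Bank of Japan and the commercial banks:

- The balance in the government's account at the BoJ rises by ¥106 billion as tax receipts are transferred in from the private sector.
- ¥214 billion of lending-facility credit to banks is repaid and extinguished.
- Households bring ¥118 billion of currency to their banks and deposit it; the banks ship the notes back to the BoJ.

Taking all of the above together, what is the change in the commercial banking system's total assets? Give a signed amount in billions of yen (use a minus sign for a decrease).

-¥202 billion

BoJ balance sheet:
  Assets:      Loans to banks −¥214B
  Liabilities: Bank reserves −¥202B, Currency in circulation −¥118B, Government deposits +¥106B
Commercial banking system:
  Assets:      Reserves at CB −¥202B
  Liabilities: Checkable deposits +¥12B, Borrowings from CB −¥214B
Change in total bank assets = -¥202 billion.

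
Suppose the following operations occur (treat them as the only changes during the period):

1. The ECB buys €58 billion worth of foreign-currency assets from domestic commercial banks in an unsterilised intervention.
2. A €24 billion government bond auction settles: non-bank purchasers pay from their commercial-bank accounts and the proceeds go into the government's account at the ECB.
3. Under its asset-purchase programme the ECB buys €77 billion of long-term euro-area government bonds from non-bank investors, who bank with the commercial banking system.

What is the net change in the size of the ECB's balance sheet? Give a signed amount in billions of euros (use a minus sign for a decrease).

ECB balance sheet:
  Assets:      Securities +€77B, Foreign assets +€58B
  Liabilities: Bank reserves +€111B, Government deposits +€24B
Commercial banking system:
  Assets:      Reserves at CB +€111B, Foreign assets −€58B
  Liabilities: Checkable deposits +€53B
Change in total ECB assets = +€135 billion.

+€135 billion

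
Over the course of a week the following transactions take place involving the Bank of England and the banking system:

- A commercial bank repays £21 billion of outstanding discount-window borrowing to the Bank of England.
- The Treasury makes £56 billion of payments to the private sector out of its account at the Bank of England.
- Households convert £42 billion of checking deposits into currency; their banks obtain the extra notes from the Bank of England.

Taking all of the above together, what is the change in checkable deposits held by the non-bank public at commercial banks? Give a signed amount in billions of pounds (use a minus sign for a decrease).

Discount-window repayment £21 billion: the counterparty is a bank, so public deposits are unchanged → 0.
Government spending £56 billion: non-bank counterparties' bank balances rise → +£56B.
Currency withdrawal £42 billion: non-bank counterparties' bank balances fall → −£42B.
Net: 0 + 56 − 42 = +£14 billion.

+£14 billion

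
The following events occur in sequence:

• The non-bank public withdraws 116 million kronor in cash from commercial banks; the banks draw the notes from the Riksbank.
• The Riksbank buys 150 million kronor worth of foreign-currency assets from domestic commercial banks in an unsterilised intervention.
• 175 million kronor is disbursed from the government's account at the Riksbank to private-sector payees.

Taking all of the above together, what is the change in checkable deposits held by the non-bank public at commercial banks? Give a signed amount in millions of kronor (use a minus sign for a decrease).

+59 million

Currency withdrawal 116 million kronor: non-bank counterparties' bank balances fall → −116M.
FX purchase 150 million kronor: the counterparty is a bank, so public deposits are unchanged → 0.
Government spending 175 million kronor: non-bank counterparties' bank balances rise → +175M.
Net: −116 + 0 + 175 = +59 million.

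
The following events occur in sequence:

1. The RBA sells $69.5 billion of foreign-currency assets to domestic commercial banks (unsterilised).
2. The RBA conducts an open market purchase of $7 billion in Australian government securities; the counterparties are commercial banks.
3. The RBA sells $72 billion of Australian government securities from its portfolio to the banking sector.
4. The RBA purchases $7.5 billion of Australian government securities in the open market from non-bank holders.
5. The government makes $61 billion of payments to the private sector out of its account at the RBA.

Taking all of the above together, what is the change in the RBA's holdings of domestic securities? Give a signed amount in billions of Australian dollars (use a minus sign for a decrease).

-$57.5 billion

RBA balance sheet:
  Assets:      Securities −$57.5B, Foreign assets −$69.5B
  Liabilities: Bank reserves −$66B, Government deposits −$61B
So the change in the RBA's holdings of domestic securities is -$57.5 billion.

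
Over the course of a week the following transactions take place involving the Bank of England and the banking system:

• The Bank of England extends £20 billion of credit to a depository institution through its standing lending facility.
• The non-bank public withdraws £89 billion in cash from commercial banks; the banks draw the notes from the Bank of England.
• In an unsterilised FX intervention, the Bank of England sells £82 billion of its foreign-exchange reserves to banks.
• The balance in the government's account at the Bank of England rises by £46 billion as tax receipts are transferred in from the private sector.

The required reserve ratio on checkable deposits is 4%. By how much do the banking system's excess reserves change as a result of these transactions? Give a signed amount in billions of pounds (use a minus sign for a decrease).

-£191.6 billion

Discount-window loan £20 billion: reserves +£20B, deposits 0.
Currency withdrawal £89 billion: reserves −£89B, deposits −£89B.
FX sale £82 billion: reserves −£82B, deposits 0.
Government account inflow £46 billion: reserves −£46B, deposits −£46B.
Totals: Δreserves = −£197B, Δdeposits = −£135B.
Δrequired reserves = 4% × −£135B = −£5.4B.
Δexcess reserves = Δreserves − Δrequired = −£197B − (−£5.4B) = -£191.6 billion.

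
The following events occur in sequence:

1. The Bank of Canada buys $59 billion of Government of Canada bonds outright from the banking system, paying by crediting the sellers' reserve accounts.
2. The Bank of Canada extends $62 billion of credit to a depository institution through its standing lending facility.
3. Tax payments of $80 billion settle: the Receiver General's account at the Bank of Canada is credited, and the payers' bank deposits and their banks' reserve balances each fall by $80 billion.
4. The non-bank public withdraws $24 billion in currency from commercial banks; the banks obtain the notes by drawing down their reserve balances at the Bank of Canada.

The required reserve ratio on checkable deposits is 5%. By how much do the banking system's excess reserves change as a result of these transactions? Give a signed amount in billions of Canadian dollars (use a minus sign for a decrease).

+$22.2 billion

OMO purchase (from banks) $59 billion: reserves +$59B, deposits 0.
Discount-window loan $62 billion: reserves +$62B, deposits 0.
Government account inflow $80 billion: reserves −$80B, deposits −$80B.
Currency withdrawal $24 billion: reserves −$24B, deposits −$24B.
Totals: Δreserves = +$17B, Δdeposits = −$104B.
Δrequired reserves = 5% × −$104B = −$5.2B.
Δexcess reserves = Δreserves − Δrequired = +$17B − (−$5.2B) = +$22.2 billion.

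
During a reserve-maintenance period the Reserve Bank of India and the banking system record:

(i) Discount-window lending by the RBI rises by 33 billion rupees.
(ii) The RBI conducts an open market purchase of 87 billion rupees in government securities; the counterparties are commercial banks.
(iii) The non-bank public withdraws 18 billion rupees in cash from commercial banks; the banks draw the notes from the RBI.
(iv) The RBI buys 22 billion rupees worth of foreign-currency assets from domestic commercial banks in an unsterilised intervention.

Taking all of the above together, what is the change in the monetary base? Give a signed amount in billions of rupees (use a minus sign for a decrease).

+142 billion

RBI balance sheet:
  Assets:      Securities +87B, Loans to banks +33B, Foreign assets +22B
  Liabilities: Bank reserves +124B, Currency in circulation +18B
Commercial banking system:
  Assets:      Reserves at CB +124B, Securities −87B, Foreign assets −22B
  Liabilities: Checkable deposits −18B, Borrowings from CB +33B
Monetary base = currency + reserves: +18B + (+124B) = +142 billion.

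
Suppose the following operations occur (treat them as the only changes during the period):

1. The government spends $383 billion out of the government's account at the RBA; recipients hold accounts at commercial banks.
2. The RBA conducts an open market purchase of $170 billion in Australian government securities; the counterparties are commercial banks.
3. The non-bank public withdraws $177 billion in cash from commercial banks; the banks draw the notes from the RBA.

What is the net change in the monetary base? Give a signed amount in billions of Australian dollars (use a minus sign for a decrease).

+$553 billion

Government spending $383 billion: a non-base liability converts back to reserves → +$383B.
OMO purchase (from banks) $170 billion: RBA balance sheet expands → +$170B.
Currency withdrawal $177 billion: just a shift between currency and reserves — both are base money → 0.
Net: 383 + 170 + 0 = +$553 billion.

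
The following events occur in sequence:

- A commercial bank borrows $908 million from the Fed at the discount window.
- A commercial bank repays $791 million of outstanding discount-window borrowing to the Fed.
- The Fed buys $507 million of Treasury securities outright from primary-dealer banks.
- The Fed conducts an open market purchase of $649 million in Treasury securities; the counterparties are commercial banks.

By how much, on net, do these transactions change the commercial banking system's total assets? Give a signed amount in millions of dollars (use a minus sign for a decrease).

+$117 million

Fed balance sheet:
  Assets:      Securities +$1156M, Loans to banks +$117M
  Liabilities: Bank reserves +$1273M
Commercial banking system:
  Assets:      Reserves at CB +$1273M, Securities −$1156M
  Liabilities: Borrowings from CB +$117M
Change in total bank assets = +$117 million.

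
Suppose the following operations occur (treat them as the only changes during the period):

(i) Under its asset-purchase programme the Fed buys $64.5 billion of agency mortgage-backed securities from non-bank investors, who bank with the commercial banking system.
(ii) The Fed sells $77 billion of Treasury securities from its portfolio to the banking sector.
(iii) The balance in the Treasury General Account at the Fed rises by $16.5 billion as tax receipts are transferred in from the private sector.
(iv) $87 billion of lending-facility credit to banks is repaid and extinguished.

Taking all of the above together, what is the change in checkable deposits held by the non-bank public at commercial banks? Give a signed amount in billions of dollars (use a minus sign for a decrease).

+$48 billion

Fed balance sheet:
  Assets:      Securities −$12.5B, Loans to banks −$87B
  Liabilities: Bank reserves −$116B, Government deposits +$16.5B
Commercial banking system:
  Assets:      Reserves at CB −$116B, Securities +$77B
  Liabilities: Checkable deposits +$48B, Borrowings from CB −$87B
So the change in checkable deposits held by the non-bank public at commercial banks is +$48 billion.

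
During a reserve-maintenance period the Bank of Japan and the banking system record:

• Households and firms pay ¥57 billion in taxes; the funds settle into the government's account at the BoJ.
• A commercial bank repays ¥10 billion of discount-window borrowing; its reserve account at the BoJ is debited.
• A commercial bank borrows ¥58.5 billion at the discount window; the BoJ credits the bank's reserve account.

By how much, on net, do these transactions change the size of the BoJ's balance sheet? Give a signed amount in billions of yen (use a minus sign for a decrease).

BoJ balance sheet:
  Assets:      Loans to banks +¥48.5B
  Liabilities: Bank reserves −¥8.5B, Government deposits +¥57B
Change in total BoJ assets = +¥48.5 billion.

+¥48.5 billion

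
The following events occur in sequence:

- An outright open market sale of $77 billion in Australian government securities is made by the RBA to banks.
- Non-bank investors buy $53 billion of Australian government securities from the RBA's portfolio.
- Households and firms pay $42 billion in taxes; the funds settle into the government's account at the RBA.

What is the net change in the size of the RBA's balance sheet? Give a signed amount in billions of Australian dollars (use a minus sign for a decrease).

OMO sale (to banks) $77 billion: an RBA asset is shed → −$77B.
Asset sale (to non-banks) $53 billion: an RBA asset is shed → −$53B.
Government account inflow $42 billion: only the composition of liabilities changes → 0.
Net: −77 − 53 + 0 = -$130 billion.

-$130 billion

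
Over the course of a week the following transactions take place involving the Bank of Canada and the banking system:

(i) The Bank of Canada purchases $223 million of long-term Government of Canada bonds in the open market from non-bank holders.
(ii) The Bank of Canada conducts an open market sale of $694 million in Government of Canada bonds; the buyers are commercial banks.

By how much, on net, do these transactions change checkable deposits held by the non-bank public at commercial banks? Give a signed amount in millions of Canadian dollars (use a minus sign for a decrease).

+$223 million

Bank of Canada balance sheet:
  Assets:      Securities −$471M
  Liabilities: Bank reserves −$471M
Commercial banking system:
  Assets:      Reserves at CB −$471M, Securities +$694M
  Liabilities: Checkable deposits +$223M
So the change in checkable deposits held by the non-bank public at commercial banks is +$223 million.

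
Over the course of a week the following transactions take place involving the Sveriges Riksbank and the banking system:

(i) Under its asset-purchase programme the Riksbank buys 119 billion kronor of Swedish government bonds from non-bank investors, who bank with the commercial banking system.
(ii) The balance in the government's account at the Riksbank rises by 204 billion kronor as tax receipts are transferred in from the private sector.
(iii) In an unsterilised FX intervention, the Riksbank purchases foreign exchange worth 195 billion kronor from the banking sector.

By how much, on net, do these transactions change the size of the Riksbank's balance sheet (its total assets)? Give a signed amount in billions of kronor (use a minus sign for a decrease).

+314 billion

Asset purchase (from non-banks) 119 billion kronor: a Riksbank asset is acquired → +119B.
Government account inflow 204 billion kronor: only the composition of liabilities changes → 0.
FX purchase 195 billion kronor: a Riksbank asset is acquired → +195B.
Net: 119 + 0 + 195 = +314 billion.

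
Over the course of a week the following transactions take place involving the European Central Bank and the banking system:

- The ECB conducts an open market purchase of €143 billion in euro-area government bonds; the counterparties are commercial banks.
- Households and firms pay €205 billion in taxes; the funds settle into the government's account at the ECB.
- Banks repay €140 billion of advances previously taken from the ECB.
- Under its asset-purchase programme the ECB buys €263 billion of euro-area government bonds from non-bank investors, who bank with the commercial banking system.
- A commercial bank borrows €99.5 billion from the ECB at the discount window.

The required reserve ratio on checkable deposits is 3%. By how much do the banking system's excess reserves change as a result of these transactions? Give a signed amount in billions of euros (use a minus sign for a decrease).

+€158.76 billion

OMO purchase (from banks) €143 billion: reserves +€143B, deposits 0.
Government account inflow €205 billion: reserves −€205B, deposits −€205B.
Discount-window repayment €140 billion: reserves −€140B, deposits 0.
Asset purchase (from non-banks) €263 billion: reserves +€263B, deposits +€263B.
Discount-window loan €99.5 billion: reserves +€99.5B, deposits 0.
Totals: Δreserves = +€160.5B, Δdeposits = +€58B.
Δrequired reserves = 3% × +€58B = +€1.74B.
Δexcess reserves = Δreserves − Δrequired = +€160.5B − (+€1.74B) = +€158.76 billion.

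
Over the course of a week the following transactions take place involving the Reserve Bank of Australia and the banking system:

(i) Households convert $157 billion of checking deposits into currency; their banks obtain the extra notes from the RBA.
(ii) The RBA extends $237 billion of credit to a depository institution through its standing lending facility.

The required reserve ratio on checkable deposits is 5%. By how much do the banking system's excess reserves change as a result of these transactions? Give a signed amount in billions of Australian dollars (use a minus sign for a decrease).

Currency withdrawal $157 billion: reserves −$157B, deposits −$157B.
Discount-window loan $237 billion: reserves +$237B, deposits 0.
Totals: Δreserves = +$80B, Δdeposits = −$157B.
Δrequired reserves = 5% × −$157B = −$7.85B.
Δexcess reserves = Δreserves − Δrequired = +$80B − (−$7.85B) = +$87.85 billion.

+$87.85 billion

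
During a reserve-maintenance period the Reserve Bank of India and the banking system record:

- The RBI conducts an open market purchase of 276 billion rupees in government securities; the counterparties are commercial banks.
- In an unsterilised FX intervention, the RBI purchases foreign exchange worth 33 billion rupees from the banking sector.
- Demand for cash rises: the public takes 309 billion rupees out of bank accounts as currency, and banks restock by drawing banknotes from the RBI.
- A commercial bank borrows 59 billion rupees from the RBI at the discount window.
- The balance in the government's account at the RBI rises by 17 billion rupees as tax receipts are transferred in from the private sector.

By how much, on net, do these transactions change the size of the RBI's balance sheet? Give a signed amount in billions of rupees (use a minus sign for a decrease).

OMO purchase (from banks) 276 billion rupees: an RBI asset is acquired → +276B.
FX purchase 33 billion rupees: an RBI asset is acquired → +33B.
Currency withdrawal 309 billion rupees: only the composition of liabilities changes → 0.
Discount-window loan 59 billion rupees: an RBI asset is acquired → +59B.
Government account inflow 17 billion rupees: only the composition of liabilities changes → 0.
Net: 276 + 33 + 0 + 59 + 0 = +368 billion.

+368 billion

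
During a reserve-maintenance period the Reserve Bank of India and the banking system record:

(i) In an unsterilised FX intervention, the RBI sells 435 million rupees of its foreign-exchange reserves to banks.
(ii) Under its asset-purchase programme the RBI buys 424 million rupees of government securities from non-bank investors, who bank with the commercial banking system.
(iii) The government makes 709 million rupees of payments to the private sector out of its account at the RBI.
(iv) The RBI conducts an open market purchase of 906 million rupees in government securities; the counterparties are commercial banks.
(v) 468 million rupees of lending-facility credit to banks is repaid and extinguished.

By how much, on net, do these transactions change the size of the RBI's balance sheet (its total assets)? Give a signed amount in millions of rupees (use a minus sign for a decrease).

+427 million

FX sale 435 million rupees: an RBI asset is shed → −435M.
Asset purchase (from non-banks) 424 million rupees: an RBI asset is acquired → +424M.
Government spending 709 million rupees: only the composition of liabilities changes → 0.
OMO purchase (from banks) 906 million rupees: an RBI asset is acquired → +906M.
Discount-window repayment 468 million rupees: an RBI asset is shed → −468M.
Net: −435 + 424 + 0 + 906 − 468 = +427 million.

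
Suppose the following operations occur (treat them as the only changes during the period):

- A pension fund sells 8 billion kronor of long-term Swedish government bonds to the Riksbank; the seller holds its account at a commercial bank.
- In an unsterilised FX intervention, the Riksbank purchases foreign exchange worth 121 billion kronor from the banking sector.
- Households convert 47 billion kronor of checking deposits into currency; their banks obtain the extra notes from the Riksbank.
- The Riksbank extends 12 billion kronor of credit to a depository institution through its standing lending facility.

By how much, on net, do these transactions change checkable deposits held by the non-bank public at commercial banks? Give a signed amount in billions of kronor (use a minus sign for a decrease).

-39 billion

Asset purchase (from non-banks) 8 billion kronor: non-bank counterparties' bank balances rise → +8B.
FX purchase 121 billion kronor: the counterparty is a bank, so public deposits are unchanged → 0.
Currency withdrawal 47 billion kronor: non-bank counterparties' bank balances fall → −47B.
Discount-window loan 12 billion kronor: the counterparty is a bank, so public deposits are unchanged → 0.
Net: 8 + 0 − 47 + 0 = -39 billion.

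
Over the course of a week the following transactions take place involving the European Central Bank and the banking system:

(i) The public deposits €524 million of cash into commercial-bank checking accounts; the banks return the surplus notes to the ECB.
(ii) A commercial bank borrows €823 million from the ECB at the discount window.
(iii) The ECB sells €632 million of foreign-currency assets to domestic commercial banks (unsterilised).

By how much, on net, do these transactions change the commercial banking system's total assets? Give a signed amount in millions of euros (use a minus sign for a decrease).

Currency deposit €524 million: bank balance sheets expand → +€524M.
Discount-window loan €823 million: bank balance sheets expand → +€823M.
FX sale €632 million: just an asset swap on bank balance sheets → 0.
Net: 524 + 823 + 0 = +€1347 million.

+€1347 million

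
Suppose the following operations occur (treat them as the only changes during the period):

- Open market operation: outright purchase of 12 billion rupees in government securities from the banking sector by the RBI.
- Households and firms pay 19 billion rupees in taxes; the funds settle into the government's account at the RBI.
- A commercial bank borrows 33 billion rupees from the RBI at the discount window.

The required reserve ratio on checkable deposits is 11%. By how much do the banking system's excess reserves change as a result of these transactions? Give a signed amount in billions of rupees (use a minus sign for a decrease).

OMO purchase (from banks) 12 billion rupees: reserves +12B, deposits 0.
Government account inflow 19 billion rupees: reserves −19B, deposits −19B.
Discount-window loan 33 billion rupees: reserves +33B, deposits 0.
Totals: Δreserves = +26B, Δdeposits = −19B.
Δrequired reserves = 11% × −19B = −2.09B.
Δexcess reserves = Δreserves − Δrequired = +26B − (−2.09B) = +28.09 billion.

+28.09 billion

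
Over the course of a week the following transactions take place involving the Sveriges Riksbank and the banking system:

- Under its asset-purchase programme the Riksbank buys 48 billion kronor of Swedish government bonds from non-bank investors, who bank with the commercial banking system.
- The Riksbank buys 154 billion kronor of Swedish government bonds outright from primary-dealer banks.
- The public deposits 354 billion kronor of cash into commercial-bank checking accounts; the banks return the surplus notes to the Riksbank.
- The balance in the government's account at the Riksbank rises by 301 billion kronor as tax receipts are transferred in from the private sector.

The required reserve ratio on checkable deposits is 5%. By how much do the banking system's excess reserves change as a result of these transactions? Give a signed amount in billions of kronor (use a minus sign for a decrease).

+249.95 billion

Asset purchase (from non-banks) 48 billion kronor: reserves +48B, deposits +48B.
OMO purchase (from banks) 154 billion kronor: reserves +154B, deposits 0.
Currency deposit 354 billion kronor: reserves +354B, deposits +354B.
Government account inflow 301 billion kronor: reserves −301B, deposits −301B.
Totals: Δreserves = +255B, Δdeposits = +101B.
Δrequired reserves = 5% × +101B = +5.05B.
Δexcess reserves = Δreserves − Δrequired = +255B − (+5.05B) = +249.95 billion.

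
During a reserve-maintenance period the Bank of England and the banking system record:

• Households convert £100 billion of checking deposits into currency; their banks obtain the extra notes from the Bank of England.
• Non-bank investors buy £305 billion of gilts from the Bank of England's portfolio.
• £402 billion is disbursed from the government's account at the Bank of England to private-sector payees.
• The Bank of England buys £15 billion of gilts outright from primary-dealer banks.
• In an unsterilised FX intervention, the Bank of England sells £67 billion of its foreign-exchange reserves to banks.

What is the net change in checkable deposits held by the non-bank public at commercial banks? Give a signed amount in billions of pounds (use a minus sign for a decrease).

Currency withdrawal £100 billion: non-bank counterparties' bank balances fall → −£100B.
Asset sale (to non-banks) £305 billion: non-bank counterparties' bank balances fall → −£305B.
Government spending £402 billion: non-bank counterparties' bank balances rise → +£402B.
OMO purchase (from banks) £15 billion: the counterparty is a bank, so public deposits are unchanged → 0.
FX sale £67 billion: the counterparty is a bank, so public deposits are unchanged → 0.
Net: −100 − 305 + 402 + 0 + 0 = -£3 billion.

-£3 billion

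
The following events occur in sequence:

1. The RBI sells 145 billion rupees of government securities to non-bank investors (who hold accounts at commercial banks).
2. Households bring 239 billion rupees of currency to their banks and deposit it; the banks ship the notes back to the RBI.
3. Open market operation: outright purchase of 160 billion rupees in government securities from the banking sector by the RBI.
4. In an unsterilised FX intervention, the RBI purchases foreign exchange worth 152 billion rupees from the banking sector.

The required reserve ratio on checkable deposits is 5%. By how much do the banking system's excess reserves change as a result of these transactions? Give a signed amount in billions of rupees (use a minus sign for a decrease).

Asset sale (to non-banks) 145 billion rupees: reserves −145B, deposits −145B.
Currency deposit 239 billion rupees: reserves +239B, deposits +239B.
OMO purchase (from banks) 160 billion rupees: reserves +160B, deposits 0.
FX purchase 152 billion rupees: reserves +152B, deposits 0.
Totals: Δreserves = +406B, Δdeposits = +94B.
Δrequired reserves = 5% × +94B = +4.7B.
Δexcess reserves = Δreserves − Δrequired = +406B − (+4.7B) = +401.3 billion.

+401.3 billion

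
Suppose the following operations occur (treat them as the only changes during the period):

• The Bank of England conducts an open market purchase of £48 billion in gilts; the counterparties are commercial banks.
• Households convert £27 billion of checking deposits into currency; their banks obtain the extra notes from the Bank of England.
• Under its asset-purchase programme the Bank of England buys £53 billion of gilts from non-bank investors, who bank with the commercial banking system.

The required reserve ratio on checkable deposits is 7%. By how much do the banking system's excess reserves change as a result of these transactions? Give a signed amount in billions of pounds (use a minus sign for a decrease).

+£72.18 billion

OMO purchase (from banks) £48 billion: reserves +£48B, deposits 0.
Currency withdrawal £27 billion: reserves −£27B, deposits −£27B.
Asset purchase (from non-banks) £53 billion: reserves +£53B, deposits +£53B.
Totals: Δreserves = +£74B, Δdeposits = +£26B.
Δrequired reserves = 7% × +£26B = +£1.82B.
Δexcess reserves = Δreserves − Δrequired = +£74B − (+£1.82B) = +£72.18 billion.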